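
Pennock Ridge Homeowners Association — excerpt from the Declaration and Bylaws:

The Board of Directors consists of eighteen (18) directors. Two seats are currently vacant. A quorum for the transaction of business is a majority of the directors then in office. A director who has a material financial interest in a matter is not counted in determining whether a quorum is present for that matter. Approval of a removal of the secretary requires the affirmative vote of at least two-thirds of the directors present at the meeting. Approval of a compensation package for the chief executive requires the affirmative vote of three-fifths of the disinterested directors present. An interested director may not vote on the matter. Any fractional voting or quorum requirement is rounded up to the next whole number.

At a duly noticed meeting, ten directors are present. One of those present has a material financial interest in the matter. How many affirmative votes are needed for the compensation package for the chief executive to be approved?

The compensation package for the chief executive requires three-fifths of the disinterested directors present (10 − 1 = 9).
3/5 of 9 = 5.40, rounded up to 6.

6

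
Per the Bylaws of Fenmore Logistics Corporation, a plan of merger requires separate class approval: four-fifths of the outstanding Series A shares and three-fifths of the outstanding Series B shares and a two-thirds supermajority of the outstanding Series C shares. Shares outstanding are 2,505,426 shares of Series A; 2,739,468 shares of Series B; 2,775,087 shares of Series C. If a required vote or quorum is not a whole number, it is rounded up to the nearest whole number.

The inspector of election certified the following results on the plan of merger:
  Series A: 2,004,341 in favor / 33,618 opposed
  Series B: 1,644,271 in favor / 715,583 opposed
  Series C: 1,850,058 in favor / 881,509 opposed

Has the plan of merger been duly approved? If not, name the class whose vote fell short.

Series A: 4/5 of 2505426 = 2004340.80, rounded up to 2004341; 2,004,341 required, 2,004,341 in favor — approved.
Series B: 3/5 of 2739468 = 1643680.80, rounded up to 1643681; 1,643,681 required, 1,644,271 in favor — approved.
Series C: 2/3 of 2775087 = 1850058; 1,850,058 required, 1,850,058 in favor — approved.

Approved — every class gave the required vote.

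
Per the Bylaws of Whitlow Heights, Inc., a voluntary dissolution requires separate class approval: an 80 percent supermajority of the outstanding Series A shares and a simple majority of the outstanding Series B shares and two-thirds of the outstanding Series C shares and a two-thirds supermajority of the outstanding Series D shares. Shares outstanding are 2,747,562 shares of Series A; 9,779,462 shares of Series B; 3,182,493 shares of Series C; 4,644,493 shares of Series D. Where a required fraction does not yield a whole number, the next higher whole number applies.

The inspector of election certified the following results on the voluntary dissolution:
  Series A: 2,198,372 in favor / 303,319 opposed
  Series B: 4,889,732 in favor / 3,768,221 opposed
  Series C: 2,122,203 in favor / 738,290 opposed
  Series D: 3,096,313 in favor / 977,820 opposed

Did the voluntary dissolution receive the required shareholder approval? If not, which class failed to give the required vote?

Series A: 4/5 of 2747562 = 2198049.60, rounded up to 2198050; 2,198,050 required, 2,198,372 in favor — approved.
Series B: a majority of 9779462 is 4889732; 4,889,732 required, 4,889,732 in favor — approved.
Series C: 2/3 of 3182493 = 2121662; 2,121,662 required, 2,122,203 in favor — approved.
Series D: 2/3 of 4644493 = 3096328.67, rounded up to 3096329; 3,096,329 required, 3,096,313 in favor — not approved.

Not approved — the Series D shares did not give the required vote.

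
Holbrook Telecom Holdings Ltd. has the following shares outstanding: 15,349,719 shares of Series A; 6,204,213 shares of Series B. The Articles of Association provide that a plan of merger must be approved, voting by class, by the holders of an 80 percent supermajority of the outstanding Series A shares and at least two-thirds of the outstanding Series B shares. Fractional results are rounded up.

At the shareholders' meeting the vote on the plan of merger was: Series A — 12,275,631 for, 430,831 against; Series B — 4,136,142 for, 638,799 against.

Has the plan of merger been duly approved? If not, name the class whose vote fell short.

Series A: 4/5 of 15349719 = 12279775.20, rounded up to 12279776; 12,279,776 required, 12,275,631 in favor — not approved.
Series B: 2/3 of 6204213 = 4136142; 4,136,142 required, 4,136,142 in favor — approved.

Not approved — the Series A shares did not give the required vote.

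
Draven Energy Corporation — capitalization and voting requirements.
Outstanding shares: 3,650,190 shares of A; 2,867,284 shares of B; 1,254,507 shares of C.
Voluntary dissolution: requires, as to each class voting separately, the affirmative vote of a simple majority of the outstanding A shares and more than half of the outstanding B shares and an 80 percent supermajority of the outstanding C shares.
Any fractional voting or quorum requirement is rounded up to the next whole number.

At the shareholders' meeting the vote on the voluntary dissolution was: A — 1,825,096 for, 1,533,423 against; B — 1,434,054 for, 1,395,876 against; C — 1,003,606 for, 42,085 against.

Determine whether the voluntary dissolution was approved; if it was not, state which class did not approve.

A: a majority of 3650190 is 1825096; 1,825,096 required, 1,825,096 in favor — approved.
B: a majority of 2867284 is 1433643; 1,433,643 required, 1,434,054 in favor — approved.
C: 4/5 of 1254507 = 1003605.60, rounded up to 1003606; 1,003,606 required, 1,003,606 in favor — approved.

Approved — every class gave the required vote.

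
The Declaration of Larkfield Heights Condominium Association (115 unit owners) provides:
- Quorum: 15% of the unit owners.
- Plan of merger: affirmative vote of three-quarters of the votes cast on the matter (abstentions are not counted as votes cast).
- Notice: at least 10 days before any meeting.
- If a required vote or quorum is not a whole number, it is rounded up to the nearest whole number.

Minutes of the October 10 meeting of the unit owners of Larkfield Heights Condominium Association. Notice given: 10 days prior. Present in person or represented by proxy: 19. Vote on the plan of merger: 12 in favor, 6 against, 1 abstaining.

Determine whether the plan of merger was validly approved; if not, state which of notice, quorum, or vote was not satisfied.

Notice: 10 days given; 10 required. Satisfied.
Quorum: 15% of 115 = 17.25, rounded up to 18; 19 present. Satisfied.
Vote: requires three-fourths of the votes cast (19 − 1 abstaining = 18); 3/4 of 18 = 13.50, rounded up to 14, so 14 needed; 12 in favor. Not satisfied.

Invalid — vote requirement not satisfied.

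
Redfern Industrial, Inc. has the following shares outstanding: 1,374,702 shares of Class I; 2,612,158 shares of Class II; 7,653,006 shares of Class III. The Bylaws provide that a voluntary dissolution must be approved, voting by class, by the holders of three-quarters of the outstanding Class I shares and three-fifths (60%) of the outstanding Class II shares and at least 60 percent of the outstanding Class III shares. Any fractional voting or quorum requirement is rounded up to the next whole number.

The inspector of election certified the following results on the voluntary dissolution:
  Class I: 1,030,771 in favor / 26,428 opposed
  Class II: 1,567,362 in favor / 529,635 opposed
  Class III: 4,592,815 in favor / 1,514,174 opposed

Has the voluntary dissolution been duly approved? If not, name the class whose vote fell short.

Not approved — the Class I shares did not give the required vote.

Class I: 3/4 of 1374702 = 1031026.50, rounded up to 1031027; 1,031,027 required, 1,030,771 in favor — not approved.
Class II: 3/5 of 2612158 = 1567294.80, rounded up to 1567295; 1,567,295 required, 1,567,362 in favor — approved.
Class III: 3/5 of 7653006 = 4591803.60, rounded up to 4591804; 4,591,804 required, 4,592,815 in favor — approved.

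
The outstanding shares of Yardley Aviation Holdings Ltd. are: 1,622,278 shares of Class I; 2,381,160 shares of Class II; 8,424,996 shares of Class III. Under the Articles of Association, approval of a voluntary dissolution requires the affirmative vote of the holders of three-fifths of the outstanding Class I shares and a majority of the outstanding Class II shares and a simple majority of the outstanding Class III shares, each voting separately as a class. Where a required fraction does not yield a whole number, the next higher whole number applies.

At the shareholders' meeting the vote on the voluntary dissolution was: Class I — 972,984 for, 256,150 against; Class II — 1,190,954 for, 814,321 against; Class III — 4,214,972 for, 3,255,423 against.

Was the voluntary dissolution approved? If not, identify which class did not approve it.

Not approved — the Class I shares did not give the required vote.

Class I: 3/5 of 1622278 = 973366.80, rounded up to 973367; 973,367 required, 972,984 in favor — not approved.
Class II: a majority of 2381160 is 1190581; 1,190,581 required, 1,190,954 in favor — approved.
Class III: a majority of 8424996 is 4212499; 4,212,499 required, 4,214,972 in favor — approved.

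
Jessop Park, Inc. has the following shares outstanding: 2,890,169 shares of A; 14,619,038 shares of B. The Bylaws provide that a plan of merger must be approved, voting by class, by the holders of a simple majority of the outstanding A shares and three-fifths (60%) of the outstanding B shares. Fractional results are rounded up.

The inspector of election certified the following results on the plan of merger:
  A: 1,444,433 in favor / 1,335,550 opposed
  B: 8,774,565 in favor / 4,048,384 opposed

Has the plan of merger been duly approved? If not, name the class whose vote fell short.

A: a majority of 2890169 is 1445085; 1,445,085 required, 1,444,433 in favor — not approved.
B: 3/5 of 14619038 = 8771422.80, rounded up to 8771423; 8,771,423 required, 8,774,565 in favor — approved.

Not approved — the A shares did not give the required vote.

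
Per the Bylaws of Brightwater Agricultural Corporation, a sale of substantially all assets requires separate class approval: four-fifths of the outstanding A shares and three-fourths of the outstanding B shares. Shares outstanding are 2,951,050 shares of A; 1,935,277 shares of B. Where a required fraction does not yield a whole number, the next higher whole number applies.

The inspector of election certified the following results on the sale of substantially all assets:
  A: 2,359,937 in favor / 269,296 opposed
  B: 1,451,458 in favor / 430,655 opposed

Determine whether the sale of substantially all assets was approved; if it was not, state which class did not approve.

Not approved — the A shares did not give the required vote.

A: 4/5 of 2951050 = 2360840; 2,360,840 required, 2,359,937 in favor — not approved.
B: 3/4 of 1935277 = 1451457.75, rounded up to 1451458; 1,451,458 required, 1,451,458 in favor — approved.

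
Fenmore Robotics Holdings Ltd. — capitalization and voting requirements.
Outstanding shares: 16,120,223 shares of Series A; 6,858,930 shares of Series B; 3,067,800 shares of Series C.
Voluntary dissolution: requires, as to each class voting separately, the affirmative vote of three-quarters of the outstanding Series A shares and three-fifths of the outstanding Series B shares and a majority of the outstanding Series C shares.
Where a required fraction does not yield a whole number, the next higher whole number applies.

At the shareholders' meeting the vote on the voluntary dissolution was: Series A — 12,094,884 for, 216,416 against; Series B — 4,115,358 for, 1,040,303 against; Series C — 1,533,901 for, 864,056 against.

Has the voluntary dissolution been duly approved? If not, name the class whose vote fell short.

Series A: 3/4 of 16120223 = 12090167.25, rounded up to 12090168; 12,090,168 required, 12,094,884 in favor — approved.
Series B: 3/5 of 6858930 = 4115358; 4,115,358 required, 4,115,358 in favor — approved.
Series C: a majority of 3067800 is 1533901; 1,533,901 required, 1,533,901 in favor — approved.

Approved — every class gave the required vote.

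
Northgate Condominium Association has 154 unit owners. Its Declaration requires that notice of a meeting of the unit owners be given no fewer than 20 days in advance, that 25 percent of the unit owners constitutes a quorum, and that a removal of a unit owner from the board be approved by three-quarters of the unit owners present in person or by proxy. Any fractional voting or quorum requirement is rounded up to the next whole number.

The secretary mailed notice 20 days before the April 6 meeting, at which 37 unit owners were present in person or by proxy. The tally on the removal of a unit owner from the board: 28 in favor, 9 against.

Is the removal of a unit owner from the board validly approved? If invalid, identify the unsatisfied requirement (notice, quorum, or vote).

Notice: 20 days given; 20 required. Satisfied.
Quorum: 25% of 154 = 38.50, rounded up to 39; 37 present. Not satisfied.
Vote: requires three-fourths of those present (37); 3/4 of 37 = 27.75, rounded up to 28, so 28 needed; 28 in favor. Satisfied.

Invalid — quorum requirement not satisfied.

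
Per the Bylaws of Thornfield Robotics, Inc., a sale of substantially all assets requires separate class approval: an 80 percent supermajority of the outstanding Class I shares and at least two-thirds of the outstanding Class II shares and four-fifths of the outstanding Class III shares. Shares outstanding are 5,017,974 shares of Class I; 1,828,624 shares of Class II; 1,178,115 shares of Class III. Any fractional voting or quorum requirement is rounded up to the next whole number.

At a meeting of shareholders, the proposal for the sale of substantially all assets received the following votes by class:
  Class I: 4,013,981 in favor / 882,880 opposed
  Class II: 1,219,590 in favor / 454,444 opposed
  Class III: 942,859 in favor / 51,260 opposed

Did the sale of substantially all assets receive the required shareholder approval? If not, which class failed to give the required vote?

Class I: 4/5 of 5017974 = 4014379.20, rounded up to 4014380; 4,014,380 required, 4,013,981 in favor — not approved.
Class II: 2/3 of 1828624 = 1219082.67, rounded up to 1219083; 1,219,083 required, 1,219,590 in favor — approved.
Class III: 4/5 of 1178115 = 942492; 942,492 required, 942,859 in favor — approved.

Not approved — the Class I shares did not give the required vote.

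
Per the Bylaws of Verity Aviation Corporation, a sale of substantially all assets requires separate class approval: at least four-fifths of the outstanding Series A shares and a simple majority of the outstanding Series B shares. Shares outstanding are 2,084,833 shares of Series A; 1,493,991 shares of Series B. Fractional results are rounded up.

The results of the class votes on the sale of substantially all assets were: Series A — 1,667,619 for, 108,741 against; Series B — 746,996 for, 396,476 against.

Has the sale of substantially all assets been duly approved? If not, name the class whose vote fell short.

Not approved — the Series A shares did not give the required vote.

Series A: 4/5 of 2084833 = 1667866.40, rounded up to 1667867; 1,667,867 required, 1,667,619 in favor — not approved.
Series B: a majority of 1493991 is 746996; 746,996 required, 746,996 in favor — approved.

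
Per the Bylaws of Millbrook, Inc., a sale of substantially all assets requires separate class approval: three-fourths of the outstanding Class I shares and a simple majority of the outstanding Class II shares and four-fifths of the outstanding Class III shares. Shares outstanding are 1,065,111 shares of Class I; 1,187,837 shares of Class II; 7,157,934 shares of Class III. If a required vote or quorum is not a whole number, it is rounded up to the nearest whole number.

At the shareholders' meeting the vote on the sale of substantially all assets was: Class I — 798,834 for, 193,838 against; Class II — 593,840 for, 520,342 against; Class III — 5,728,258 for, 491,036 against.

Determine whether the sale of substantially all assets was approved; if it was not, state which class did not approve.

Class I: 3/4 of 1065111 = 798833.25, rounded up to 798834; 798,834 required, 798,834 in favor — approved.
Class II: a majority of 1187837 is 593919; 593,919 required, 593,840 in favor — not approved.
Class III: 4/5 of 7157934 = 5726347.20, rounded up to 5726348; 5,726,348 required, 5,728,258 in favor — approved.

Not approved — the Class II shares did not give the required vote.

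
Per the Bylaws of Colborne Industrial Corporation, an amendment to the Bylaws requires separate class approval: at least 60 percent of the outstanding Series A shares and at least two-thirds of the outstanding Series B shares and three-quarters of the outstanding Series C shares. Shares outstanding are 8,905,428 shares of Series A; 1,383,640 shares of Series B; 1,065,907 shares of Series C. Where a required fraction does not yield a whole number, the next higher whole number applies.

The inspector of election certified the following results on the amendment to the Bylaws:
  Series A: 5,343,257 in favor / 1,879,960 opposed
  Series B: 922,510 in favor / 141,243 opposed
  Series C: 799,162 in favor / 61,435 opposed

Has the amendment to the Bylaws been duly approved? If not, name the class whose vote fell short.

Not approved — the Series C shares did not give the required vote.

Series A: 3/5 of 8905428 = 5343256.80, rounded up to 5343257; 5,343,257 required, 5,343,257 in favor — approved.
Series B: 2/3 of 1383640 = 922426.67, rounded up to 922427; 922,427 required, 922,510 in favor — approved.
Series C: 3/4 of 1065907 = 799430.25, rounded up to 799431; 799,431 required, 799,162 in favor — not approved.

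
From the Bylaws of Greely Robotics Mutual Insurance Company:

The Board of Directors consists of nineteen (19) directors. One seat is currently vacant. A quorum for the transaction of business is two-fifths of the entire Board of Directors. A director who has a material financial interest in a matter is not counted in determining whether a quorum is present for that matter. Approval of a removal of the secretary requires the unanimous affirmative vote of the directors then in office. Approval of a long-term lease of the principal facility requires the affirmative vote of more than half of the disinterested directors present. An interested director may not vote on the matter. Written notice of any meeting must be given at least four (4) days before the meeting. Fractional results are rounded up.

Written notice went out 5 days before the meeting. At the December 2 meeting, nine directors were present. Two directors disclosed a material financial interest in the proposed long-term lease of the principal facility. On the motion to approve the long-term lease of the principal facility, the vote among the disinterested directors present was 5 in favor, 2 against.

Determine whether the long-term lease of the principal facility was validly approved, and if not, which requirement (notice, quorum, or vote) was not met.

Notice: 5 days given; 4 required (5 ≥ 4). Satisfied.
Quorum: 9 present, but the 2 interested directors do not count, leaving 7. Quorum is 8. Not satisfied.
Vote: the long-term lease of the principal facility requires a majority of the disinterested directors present (9 − 2 = 7). A majority of 7 is 4, so 4 affirmative votes are needed; 5 voted in favor. Satisfied. (Moot — without a quorum no business can be validly transacted.)

Invalid — quorum requirement not satisfied.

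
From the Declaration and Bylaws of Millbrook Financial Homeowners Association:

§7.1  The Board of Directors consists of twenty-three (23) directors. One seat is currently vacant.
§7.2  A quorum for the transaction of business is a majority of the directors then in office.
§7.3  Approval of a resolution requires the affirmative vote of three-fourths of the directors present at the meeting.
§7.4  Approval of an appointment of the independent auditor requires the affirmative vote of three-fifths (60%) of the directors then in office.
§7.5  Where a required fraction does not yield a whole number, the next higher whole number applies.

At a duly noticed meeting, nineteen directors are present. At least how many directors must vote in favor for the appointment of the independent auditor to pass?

The appointment of the independent auditor requires three-fifths of the directors then in office (22).
3/5 of 22 = 13.20, rounded up to 14.

14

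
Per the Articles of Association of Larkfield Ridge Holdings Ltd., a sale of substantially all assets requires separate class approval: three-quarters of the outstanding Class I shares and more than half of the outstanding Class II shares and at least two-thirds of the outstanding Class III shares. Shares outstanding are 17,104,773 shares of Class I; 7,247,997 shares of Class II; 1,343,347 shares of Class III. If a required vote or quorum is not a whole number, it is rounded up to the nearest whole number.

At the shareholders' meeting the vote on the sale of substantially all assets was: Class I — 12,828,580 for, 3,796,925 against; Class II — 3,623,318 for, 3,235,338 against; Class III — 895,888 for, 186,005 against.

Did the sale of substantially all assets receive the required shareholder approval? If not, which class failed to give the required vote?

Class I: 3/4 of 17104773 = 12828579.75, rounded up to 12828580; 12,828,580 required, 12,828,580 in favor — approved.
Class II: a majority of 7247997 is 3623999; 3,623,999 required, 3,623,318 in favor — not approved.
Class III: 2/3 of 1343347 = 895564.67, rounded up to 895565; 895,565 required, 895,888 in favor — approved.

Not approved — the Class II shares did not give the required vote.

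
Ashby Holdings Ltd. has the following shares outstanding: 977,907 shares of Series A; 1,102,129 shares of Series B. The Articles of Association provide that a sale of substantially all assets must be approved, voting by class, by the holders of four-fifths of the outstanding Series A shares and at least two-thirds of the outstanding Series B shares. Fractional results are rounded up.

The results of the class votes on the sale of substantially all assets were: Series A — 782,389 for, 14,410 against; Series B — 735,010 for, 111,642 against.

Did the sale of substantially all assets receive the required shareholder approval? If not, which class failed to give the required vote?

Series A: 4/5 of 977907 = 782325.60, rounded up to 782326; 782,326 required, 782,389 in favor — approved.
Series B: 2/3 of 1102129 = 734752.67, rounded up to 734753; 734,753 required, 735,010 in favor — approved.

Approved — every class gave the required vote.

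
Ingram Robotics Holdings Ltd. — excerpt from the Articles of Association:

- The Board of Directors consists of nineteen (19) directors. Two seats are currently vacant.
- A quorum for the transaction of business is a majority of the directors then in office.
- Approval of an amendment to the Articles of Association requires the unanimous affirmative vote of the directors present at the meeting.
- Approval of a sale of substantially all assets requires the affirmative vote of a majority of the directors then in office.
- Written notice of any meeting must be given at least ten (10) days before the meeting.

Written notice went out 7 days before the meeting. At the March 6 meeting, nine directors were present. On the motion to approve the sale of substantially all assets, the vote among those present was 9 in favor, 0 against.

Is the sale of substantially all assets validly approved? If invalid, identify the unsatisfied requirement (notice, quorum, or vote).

Invalid — notice requirement not satisfied.

Notice: 7 days given; 10 required (7 < 10). Not satisfied.
Quorum: 9 present; quorum is 9. Satisfied.
Vote: the sale of substantially all assets requires a majority of the directors then in office (17). A majority of 17 is 9, so 9 affirmative votes are needed; 9 voted in favor. Satisfied.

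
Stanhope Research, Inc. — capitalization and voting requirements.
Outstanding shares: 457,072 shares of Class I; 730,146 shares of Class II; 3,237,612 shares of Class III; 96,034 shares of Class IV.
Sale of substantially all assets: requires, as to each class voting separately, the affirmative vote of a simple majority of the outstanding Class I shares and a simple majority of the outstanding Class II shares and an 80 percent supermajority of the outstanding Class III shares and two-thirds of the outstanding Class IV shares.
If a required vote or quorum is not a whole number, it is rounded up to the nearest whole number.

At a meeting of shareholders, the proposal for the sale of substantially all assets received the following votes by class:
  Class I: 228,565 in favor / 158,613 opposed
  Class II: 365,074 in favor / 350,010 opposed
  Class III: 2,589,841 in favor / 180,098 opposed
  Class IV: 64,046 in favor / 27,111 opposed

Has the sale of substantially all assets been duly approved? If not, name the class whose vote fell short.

Not approved — the Class III shares did not give the required vote.

Class I: a majority of 457072 is 228537; 228,537 required, 228,565 in favor — approved.
Class II: a majority of 730146 is 365074; 365,074 required, 365,074 in favor — approved.
Class III: 4/5 of 3237612 = 2590089.60, rounded up to 2590090; 2,590,090 required, 2,589,841 in favor — not approved.
Class IV: 2/3 of 96034 = 64022.67, rounded up to 64023; 64,023 required, 64,046 in favor — approved.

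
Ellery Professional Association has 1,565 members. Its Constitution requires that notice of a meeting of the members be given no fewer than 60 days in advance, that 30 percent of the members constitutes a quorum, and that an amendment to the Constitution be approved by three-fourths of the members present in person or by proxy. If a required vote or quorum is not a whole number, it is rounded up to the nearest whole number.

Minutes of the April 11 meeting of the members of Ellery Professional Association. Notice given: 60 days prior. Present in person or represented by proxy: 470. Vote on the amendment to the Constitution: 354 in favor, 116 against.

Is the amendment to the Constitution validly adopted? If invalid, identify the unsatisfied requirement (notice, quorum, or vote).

Notice: 60 days given; 60 required. Satisfied.
Quorum: 30% of 1,565 = 469.50, rounded up to 470; 470 present. Satisfied.
Vote: requires three-fourths of those present (470); 3/4 of 470 = 352.50, rounded up to 353, so 353 needed; 354 in favor. Satisfied.

Valid — all requirements satisfied.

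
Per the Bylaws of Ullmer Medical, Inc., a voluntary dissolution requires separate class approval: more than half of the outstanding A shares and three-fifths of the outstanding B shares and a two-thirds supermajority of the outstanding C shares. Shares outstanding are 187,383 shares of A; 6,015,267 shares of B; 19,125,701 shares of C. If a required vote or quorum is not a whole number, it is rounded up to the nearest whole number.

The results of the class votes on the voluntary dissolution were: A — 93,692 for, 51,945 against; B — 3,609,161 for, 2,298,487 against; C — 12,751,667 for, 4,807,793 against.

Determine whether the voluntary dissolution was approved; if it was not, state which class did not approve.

Approved — every class gave the required vote.

A: a majority of 187383 is 93692; 93,692 required, 93,692 in favor — approved.
B: 3/5 of 6015267 = 3609160.20, rounded up to 3609161; 3,609,161 required, 3,609,161 in favor — approved.
C: 2/3 of 19125701 = 12750467.33, rounded up to 12750468; 12,750,468 required, 12,751,667 in favor — approved.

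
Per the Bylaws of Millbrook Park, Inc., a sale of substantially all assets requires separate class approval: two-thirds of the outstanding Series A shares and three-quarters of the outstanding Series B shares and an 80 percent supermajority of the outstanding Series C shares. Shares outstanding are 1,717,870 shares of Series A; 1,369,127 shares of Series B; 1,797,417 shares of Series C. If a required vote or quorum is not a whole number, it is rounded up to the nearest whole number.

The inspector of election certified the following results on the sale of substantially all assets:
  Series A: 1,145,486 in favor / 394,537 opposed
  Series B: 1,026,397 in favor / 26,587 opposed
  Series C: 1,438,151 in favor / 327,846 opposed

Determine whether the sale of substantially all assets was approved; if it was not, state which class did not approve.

Not approved — the Series B shares did not give the required vote.

Series A: 2/3 of 1717870 = 1145246.67, rounded up to 1145247; 1,145,247 required, 1,145,486 in favor — approved.
Series B: 3/4 of 1369127 = 1026845.25, rounded up to 1026846; 1,026,846 required, 1,026,397 in favor — not approved.
Series C: 4/5 of 1797417 = 1437933.60, rounded up to 1437934; 1,437,934 required, 1,438,151 in favor — approved.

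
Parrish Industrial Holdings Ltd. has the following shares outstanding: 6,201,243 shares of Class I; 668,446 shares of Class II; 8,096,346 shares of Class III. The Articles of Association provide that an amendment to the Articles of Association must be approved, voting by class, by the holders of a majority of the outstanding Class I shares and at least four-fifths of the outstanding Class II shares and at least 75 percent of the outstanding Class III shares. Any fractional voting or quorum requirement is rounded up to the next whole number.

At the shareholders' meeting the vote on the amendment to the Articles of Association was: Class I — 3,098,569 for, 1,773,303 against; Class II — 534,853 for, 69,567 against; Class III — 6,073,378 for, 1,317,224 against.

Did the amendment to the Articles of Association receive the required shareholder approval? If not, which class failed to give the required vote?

Not approved — the Class I shares did not give the required vote.

Class I: a majority of 6201243 is 3100622; 3,100,622 required, 3,098,569 in favor — not approved.
Class II: 4/5 of 668446 = 534756.80, rounded up to 534757; 534,757 required, 534,853 in favor — approved.
Class III: 3/4 of 8096346 = 6072259.50, rounded up to 6072260; 6,072,260 required, 6,073,378 in favor — approved.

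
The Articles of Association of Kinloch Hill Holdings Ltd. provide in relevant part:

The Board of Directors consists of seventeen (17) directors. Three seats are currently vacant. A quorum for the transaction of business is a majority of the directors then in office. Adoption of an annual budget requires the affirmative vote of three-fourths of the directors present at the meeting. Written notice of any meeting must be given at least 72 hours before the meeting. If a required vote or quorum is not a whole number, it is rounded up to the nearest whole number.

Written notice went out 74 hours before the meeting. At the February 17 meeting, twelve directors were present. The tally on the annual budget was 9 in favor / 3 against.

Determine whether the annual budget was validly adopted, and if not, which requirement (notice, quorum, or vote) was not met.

Valid — all requirements satisfied.

Notice: 74 hours given; 72 required (74 ≥ 72). Satisfied.
Quorum: 12 present; quorum is 8. Satisfied.
Vote: the annual budget requires three-fourths of the directors present (12). 3/4 of 12 = 9, so 9 affirmative votes are needed; 9 voted in favor. Satisfied.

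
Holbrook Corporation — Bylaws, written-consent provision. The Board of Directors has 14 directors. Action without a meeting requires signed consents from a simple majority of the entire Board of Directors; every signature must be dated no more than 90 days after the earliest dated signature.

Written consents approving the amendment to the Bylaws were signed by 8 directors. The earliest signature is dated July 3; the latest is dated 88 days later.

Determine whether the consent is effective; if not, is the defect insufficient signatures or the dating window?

Effective — both the signature and dating-window requirements are satisfied.

Signatures required: a simple majority of 14 — a majority of 14 is 8, so 8 needed; 8 signed. Sufficient.
Dating window: the latest signature is 88 days after the earliest; the limit is 90 days. Within the window.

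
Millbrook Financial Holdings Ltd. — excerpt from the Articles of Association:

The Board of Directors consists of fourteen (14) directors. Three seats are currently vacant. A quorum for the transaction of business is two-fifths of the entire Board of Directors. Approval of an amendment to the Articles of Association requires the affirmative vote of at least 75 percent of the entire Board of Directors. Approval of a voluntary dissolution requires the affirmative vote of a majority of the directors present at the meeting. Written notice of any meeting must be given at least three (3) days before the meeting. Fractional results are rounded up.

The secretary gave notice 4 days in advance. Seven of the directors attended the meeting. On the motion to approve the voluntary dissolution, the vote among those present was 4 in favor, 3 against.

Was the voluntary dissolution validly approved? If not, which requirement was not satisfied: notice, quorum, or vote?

Notice: 4 days given; 3 required (4 ≥ 3). Satisfied.
Quorum: 7 present; quorum is 6. Satisfied.
Vote: the voluntary dissolution requires a majority of the directors present (7). A majority of 7 is 4, so 4 affirmative votes are needed; 4 voted in favor. Satisfied.

Valid — all requirements satisfied.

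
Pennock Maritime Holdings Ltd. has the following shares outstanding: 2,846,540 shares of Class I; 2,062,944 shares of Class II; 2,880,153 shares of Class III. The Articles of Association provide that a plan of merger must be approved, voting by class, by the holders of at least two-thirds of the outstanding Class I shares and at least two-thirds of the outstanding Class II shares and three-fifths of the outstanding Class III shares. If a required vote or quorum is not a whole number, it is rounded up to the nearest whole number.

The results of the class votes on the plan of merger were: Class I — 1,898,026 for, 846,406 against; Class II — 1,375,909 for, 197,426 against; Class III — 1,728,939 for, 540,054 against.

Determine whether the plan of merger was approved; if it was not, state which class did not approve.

Approved — every class gave the required vote.

Class I: 2/3 of 2846540 = 1897693.33, rounded up to 1897694; 1,897,694 required, 1,898,026 in favor — approved.
Class II: 2/3 of 2062944 = 1375296; 1,375,296 required, 1,375,909 in favor — approved.
Class III: 3/5 of 2880153 = 1728091.80, rounded up to 1728092; 1,728,092 required, 1,728,939 in favor — approved.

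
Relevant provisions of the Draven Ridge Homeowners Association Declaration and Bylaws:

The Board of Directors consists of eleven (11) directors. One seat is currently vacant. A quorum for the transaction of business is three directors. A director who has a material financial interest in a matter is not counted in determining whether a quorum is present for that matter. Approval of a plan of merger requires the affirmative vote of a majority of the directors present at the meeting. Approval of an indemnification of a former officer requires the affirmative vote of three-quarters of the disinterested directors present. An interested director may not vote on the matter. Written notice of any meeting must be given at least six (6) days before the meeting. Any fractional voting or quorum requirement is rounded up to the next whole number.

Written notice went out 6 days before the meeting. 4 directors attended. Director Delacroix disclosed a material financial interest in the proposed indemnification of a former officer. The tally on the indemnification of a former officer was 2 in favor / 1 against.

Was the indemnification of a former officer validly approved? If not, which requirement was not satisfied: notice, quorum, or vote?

Notice: 6 days given; 6 required (6 ≥ 6). Satisfied.
Quorum: 4 present, but the 1 interested director does not count, leaving 3. Quorum is 3. Satisfied.
Vote: the indemnification of a former officer requires three-fourths of the disinterested directors present (4 − 1 = 3). 3/4 of 3 = 2.25, rounded up to 3, so 3 affirmative votes are needed; 2 voted in favor. Not satisfied.

Invalid — vote requirement not satisfied.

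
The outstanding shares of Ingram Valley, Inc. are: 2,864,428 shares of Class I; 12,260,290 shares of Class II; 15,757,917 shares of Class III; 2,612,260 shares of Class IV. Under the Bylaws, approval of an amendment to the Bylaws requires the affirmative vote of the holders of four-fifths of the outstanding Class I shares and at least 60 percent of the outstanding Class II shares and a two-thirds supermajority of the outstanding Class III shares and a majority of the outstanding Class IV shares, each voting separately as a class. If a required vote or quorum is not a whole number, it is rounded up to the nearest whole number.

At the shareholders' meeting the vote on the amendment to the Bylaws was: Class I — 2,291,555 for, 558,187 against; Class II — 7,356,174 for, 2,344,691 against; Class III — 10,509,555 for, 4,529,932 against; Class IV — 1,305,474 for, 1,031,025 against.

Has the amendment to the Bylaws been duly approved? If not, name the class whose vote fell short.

Class I: 4/5 of 2864428 = 2291542.40, rounded up to 2291543; 2,291,543 required, 2,291,555 in favor — approved.
Class II: 3/5 of 12260290 = 7356174; 7,356,174 required, 7,356,174 in favor — approved.
Class III: 2/3 of 15757917 = 10505278; 10,505,278 required, 10,509,555 in favor — approved.
Class IV: a majority of 2612260 is 1306131; 1,306,131 required, 1,305,474 in favor — not approved.

Not approved — the Class IV shares did not give the required vote.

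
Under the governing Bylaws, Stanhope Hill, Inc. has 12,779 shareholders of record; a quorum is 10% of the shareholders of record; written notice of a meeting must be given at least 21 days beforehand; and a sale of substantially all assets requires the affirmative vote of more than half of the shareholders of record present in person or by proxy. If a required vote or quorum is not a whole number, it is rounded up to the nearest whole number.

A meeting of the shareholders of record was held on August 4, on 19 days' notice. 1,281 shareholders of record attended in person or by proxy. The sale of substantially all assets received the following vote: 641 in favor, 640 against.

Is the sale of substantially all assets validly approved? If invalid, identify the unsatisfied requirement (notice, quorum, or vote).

Invalid — notice requirement not satisfied.

Notice: 19 days given; 21 required. Not satisfied.
Quorum: 10% of 12,779 = 1,277.90, rounded up to 1,278; 1,281 present. Satisfied.
Vote: requires a majority of those present (1,281); a majority of 1281 is 641, so 641 needed; 641 in favor. Satisfied.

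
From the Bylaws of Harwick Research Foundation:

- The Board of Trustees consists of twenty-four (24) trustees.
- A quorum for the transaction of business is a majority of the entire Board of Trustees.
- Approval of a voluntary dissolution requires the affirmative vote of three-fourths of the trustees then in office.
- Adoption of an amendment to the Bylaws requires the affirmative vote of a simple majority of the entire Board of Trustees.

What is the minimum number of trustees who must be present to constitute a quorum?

13

A majority of 24 is 13.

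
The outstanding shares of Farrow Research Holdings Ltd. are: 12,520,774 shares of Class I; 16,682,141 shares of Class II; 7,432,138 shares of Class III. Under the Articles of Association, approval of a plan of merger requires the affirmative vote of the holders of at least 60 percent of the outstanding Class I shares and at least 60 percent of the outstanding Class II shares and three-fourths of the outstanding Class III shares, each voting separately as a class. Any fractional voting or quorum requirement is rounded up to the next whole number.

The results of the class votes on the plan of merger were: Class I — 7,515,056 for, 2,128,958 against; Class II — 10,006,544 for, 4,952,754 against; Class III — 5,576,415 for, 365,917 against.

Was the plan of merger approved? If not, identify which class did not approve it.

Class I: 3/5 of 12520774 = 7512464.40, rounded up to 7512465; 7,512,465 required, 7,515,056 in favor — approved.
Class II: 3/5 of 16682141 = 10009284.60, rounded up to 10009285; 10,009,285 required, 10,006,544 in favor — not approved.
Class III: 3/4 of 7432138 = 5574103.50, rounded up to 5574104; 5,574,104 required, 5,576,415 in favor — approved.

Not approved — the Class II shares did not give the required vote.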